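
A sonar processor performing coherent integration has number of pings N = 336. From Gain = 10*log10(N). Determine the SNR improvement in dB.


Gain = 10*log10(336) = 25.26

25.26 dB


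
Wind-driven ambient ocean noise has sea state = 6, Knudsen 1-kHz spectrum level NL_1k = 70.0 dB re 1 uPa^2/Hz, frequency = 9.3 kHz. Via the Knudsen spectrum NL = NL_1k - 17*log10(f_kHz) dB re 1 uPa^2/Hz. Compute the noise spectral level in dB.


NL = NL_1k - 17*log10(f_kHz) = 70.0 - 17*log10(9.3) = 70.0 - (16.46) = 53.54

53.54 dB


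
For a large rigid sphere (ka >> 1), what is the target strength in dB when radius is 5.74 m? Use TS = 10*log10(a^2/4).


TS = 10*log10(5.74^2 / 4) = 10*log10(8.2369) = 9.16

9.16 dB


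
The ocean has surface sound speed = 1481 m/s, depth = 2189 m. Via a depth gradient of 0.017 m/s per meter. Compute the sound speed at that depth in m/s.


c = 1481 + 0.017 * 2189 = 1518.213

1518.213 m/s


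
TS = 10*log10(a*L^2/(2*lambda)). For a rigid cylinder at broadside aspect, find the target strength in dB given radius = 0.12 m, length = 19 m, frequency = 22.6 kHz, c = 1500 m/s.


lambda = 1500/22600 = 0.06637 m
TS = 10*log10(0.12*19^2/(2*0.06637)) = 25.14

25.14 dB


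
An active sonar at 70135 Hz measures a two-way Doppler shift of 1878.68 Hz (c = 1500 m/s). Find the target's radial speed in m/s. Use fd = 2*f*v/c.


20.09 m/s


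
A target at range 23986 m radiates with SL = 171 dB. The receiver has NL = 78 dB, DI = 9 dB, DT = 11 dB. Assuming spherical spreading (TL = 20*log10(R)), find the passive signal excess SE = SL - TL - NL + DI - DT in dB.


3.4 dB


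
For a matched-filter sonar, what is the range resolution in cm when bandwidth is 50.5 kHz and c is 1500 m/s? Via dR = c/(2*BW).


1.49 cm


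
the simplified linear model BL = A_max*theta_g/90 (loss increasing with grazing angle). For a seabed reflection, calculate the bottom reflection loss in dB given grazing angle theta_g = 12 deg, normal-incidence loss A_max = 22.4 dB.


BL = A_max * theta_g / 90 = 22.4 * 12 / 90 = 2.99

2.99 dB


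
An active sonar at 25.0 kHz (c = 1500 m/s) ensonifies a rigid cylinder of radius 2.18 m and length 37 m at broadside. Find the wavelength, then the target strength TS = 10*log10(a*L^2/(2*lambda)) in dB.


Step 1: lambda = c/f = 1500/25000 = 0.06 m
Step 2: TS = 10*log10(a*L^2/(2*lambda)) = 10*log10(2.18*37^2/(2*0.06)) = 43.96

43.96 dB


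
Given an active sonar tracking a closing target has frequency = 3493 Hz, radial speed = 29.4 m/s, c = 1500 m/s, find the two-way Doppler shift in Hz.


fd = 2*f*v/c = 2 * 3493 * 29.4 / 1500 = 136.93

136.93 Hz


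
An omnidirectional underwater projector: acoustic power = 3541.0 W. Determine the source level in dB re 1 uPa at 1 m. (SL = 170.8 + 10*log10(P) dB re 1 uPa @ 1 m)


206.29 dB


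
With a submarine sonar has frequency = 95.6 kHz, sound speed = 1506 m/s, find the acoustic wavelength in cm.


1.58 cm


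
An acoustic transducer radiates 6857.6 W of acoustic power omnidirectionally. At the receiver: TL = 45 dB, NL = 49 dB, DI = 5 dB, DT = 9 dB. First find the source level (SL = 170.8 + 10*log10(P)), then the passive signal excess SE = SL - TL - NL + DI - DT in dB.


Step 1: SL = 170.8 + 10*log10(6857.6) = 209.16 dB
Step 2: SE = SL - TL - NL + DI - DT = 209.16 - 45 - 49 + 5 - 9 = 111.16

111.16 dB


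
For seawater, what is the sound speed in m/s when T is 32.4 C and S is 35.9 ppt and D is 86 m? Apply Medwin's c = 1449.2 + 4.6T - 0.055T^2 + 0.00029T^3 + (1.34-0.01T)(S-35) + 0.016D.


c = 1449.2 + 4.6*32.4 - 0.055*32.4^2 + 0.00029*32.4^3 + (1.34 - 0.01*32.4)*(35.9 - 35) + 0.016*86 = 1552.66

1552.66 m/s


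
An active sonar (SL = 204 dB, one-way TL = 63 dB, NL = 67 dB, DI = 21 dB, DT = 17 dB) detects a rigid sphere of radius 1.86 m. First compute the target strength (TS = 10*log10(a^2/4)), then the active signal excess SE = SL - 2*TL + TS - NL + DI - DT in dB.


Step 1: TS = 10*log10(1.86^2/4) = -0.63 dB
Step 2: SE = SL - 2*TL + TS - NL + DI - DT = 204 - 2*63 + (-0.63) - 67 + 21 - 17 = 14.37

14.37 dB


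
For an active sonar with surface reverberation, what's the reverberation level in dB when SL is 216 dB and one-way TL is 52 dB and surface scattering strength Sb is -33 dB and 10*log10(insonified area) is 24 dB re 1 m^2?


103 dB


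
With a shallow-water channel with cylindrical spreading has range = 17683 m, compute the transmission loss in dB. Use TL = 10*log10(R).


TL = 10*log10(17683) = 42.48

42.48 dB


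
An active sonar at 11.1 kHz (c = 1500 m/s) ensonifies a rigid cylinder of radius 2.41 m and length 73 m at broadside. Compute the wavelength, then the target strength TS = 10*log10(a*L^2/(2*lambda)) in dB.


Step 1: lambda = c/f = 1500/11100 = 0.13514 m
Step 2: TS = 10*log10(a*L^2/(2*lambda)) = 10*log10(2.41*73^2/(2*0.13514)) = 46.77

46.77 dB


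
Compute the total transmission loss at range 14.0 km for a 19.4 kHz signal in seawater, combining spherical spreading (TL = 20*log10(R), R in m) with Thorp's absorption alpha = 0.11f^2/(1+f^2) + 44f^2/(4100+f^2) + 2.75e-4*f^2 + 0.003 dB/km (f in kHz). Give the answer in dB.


Step 1 (Thorp): alpha = 0.11*376.36/(1+376.36) + 44*376.36/(4100+376.36) + 2.75e-4*376.36 + 0.003 = 3.9156 dB/km
Step 2: TL_spread = 20*log10(14000) = 82.92 dB
Step 3: TL_abs = alpha*R = 3.9156 * 14.0 = 54.82 dB
Step 4: TL_total = 82.92 + 54.82 = 137.74

137.74 dB


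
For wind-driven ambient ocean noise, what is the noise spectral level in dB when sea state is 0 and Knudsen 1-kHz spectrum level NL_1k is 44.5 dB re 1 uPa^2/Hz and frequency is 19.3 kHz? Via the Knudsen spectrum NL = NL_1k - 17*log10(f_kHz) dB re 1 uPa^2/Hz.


NL = NL_1k - 17*log10(f_kHz) = 44.5 - 17*log10(19.3) = 44.5 - (21.85) = 22.65

22.65 dB


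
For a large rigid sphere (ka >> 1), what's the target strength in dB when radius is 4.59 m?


TS = 10*log10(4.59^2 / 4) = 10*log10(5.267025) = 7.22

7.22 dB


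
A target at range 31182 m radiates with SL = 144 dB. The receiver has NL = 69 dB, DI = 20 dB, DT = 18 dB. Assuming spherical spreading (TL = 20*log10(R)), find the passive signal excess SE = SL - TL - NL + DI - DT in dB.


-12.88 dB


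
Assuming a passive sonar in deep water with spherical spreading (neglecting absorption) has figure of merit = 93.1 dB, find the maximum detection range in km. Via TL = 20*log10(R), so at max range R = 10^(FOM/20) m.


At max range FOM = TL, so 20*log10(R) = 93.1
R = 10^(93.1/20) = 45185.59 m = 45.19 km

45.19 km


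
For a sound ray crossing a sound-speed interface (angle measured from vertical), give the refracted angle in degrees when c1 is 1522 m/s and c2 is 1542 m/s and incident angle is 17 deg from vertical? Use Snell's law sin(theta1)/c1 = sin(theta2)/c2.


17.23 deg


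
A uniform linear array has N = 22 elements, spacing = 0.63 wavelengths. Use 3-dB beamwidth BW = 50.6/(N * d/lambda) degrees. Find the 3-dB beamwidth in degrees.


BW = 50.6 / (22 * 0.63) = 50.6 / 13.86 = 3.65

3.65 deg


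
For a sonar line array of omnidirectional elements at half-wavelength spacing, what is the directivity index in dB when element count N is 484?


DI = 10*log10(484) = 26.85

26.85 dB


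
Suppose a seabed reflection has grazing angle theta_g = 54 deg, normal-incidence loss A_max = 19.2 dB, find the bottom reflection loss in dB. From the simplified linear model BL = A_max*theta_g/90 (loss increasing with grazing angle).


BL = A_max * theta_g / 90 = 19.2 * 54 / 90 = 11.52

11.52 dB


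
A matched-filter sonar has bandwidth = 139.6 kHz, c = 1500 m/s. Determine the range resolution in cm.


dR = c/(2*BW) = 1500 / (2 * 139.6e3) = 0.0054 m = 0.54 cm

0.54 cm


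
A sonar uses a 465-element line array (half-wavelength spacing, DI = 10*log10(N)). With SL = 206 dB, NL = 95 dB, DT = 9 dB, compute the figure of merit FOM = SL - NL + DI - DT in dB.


Step 1: DI = 10*log10(465) = 26.67 dB
Step 2: FOM = SL - NL + DI - DT = 206 - 95 + 26.67 - 9 = 128.67

128.67 dB


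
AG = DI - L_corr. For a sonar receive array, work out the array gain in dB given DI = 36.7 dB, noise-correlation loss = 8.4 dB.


AG = DI - L_corr = 36.7 - 8.4 = 28.3

28.3 dB


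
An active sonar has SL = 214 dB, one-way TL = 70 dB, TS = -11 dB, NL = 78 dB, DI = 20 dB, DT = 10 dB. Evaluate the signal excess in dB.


SE = SL - 2*TL + TS - NL + DI - DT = 214 - 2*70 + (-11) - 78 + 20 - 10 = -5

-5 dB


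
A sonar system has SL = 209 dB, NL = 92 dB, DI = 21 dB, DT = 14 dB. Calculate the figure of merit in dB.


FOM = SL - NL + DI - DT = 209 - 92 + 21 - 14 = 124

124 dB


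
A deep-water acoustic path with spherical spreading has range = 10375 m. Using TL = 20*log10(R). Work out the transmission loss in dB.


TL = 20*log10(10375) = 80.32

80.32 dB


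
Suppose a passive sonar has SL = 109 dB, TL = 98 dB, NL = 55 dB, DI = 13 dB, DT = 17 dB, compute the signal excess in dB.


SE = SL - TL - NL + DI - DT = 109 - 98 - 55 + 13 - 17 = -48

-48 dB


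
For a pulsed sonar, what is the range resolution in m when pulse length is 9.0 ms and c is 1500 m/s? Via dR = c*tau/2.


dR = c*tau/2 = 1500 * 9.0e-3 / 2 = 6.75

6.75 m


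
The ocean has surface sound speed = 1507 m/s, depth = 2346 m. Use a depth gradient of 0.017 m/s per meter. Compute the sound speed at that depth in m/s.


c = 1507 + 0.017 * 2346 = 1546.882

1546.882 m/s


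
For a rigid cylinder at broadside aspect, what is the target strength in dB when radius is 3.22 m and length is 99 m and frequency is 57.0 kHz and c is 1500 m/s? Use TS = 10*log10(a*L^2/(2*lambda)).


lambda = 1500/57000 = 0.02632 m
TS = 10*log10(3.22*99^2/(2*0.02632)) = 57.78

57.78 dB


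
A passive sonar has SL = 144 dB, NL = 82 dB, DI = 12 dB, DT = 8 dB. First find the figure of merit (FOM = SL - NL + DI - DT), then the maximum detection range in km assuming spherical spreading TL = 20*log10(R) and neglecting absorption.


Step 1: FOM = SL - NL + DI - DT = 144 - 82 + 12 - 8 = 66 dB
Step 2: at max range FOM = TL = 20*log10(R), so R = 10^(66/20) = 1995.26 m = 2.0 km

2.0 km


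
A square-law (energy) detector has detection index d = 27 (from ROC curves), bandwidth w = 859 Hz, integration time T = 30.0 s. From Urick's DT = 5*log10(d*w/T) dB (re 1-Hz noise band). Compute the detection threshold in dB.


DT = 5*log10(d*w/T) = 5*log10(27 * 859 / 30.0) = 5*log10(773.1) = 14.44

14.44 dB


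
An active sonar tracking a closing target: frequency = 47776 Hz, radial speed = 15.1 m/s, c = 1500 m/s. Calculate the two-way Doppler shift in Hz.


961.89 Hz


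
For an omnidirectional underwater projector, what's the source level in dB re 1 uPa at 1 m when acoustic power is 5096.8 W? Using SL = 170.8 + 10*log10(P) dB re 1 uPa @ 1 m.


SL = 170.8 + 10*log10(5096.8) = 170.8 + 37.07 = 207.87

207.87 dB


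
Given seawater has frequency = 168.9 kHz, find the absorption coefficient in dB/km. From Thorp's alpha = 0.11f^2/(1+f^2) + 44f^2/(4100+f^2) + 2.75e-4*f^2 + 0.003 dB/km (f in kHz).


f^2 = 28527.21
alpha = 0.11*28527.21/(1+28527.21) + 44*28527.21/(4100+28527.21) + 2.75e-4*28527.21 + 0.003 = 46.429

46.429 dB/km


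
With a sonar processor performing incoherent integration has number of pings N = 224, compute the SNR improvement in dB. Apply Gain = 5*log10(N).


Gain = 5*log10(224) = 11.75

11.75 dB


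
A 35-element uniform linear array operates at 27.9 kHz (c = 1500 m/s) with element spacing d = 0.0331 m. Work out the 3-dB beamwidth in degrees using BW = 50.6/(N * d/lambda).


2.35 deg


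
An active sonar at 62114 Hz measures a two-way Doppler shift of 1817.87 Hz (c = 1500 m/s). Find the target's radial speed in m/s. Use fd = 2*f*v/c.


From fd = 2*f*v/c, v = c*fd/(2*f) = 1500 * 1817.87 / (2*62114) = 21.95

21.95 m/s


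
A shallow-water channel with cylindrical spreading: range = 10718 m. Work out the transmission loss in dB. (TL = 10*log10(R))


40.3 dB


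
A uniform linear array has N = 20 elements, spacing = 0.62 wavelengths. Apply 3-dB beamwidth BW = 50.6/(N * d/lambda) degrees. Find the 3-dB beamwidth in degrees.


4.08 deg


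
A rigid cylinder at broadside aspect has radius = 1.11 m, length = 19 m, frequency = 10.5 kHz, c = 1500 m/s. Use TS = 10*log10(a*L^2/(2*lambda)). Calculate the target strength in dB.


lambda = 1500/10500 = 0.14286 m
TS = 10*log10(1.11*19^2/(2*0.14286)) = 31.47

31.47 dB


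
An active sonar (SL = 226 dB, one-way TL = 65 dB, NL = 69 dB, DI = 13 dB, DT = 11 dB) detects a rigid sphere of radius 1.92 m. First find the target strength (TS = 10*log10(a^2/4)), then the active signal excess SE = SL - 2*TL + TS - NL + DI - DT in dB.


Step 1: TS = 10*log10(1.92^2/4) = -0.35 dB
Step 2: SE = SL - 2*TL + TS - NL + DI - DT = 226 - 2*65 + (-0.35) - 69 + 13 - 11 = 28.65

28.65 dB


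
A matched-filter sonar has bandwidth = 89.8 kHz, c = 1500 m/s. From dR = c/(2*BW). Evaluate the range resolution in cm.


dR = c/(2*BW) = 1500 / (2 * 89.8e3) = 0.0084 m = 0.84 cm

0.84 cm


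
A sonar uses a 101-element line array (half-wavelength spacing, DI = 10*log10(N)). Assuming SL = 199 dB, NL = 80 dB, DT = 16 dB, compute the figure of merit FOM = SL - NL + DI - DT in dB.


Step 1: DI = 10*log10(101) = 20.04 dB
Step 2: FOM = SL - NL + DI - DT = 199 - 80 + 20.04 - 16 = 123.04

123.04 dB


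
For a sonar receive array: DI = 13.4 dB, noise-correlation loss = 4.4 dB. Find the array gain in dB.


AG = DI - L_corr = 13.4 - 4.4 = 9.0

9.0 dB


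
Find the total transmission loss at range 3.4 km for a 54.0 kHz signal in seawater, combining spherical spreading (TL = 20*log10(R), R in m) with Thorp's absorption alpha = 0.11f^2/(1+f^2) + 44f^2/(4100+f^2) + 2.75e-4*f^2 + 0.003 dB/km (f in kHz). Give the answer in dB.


135.92 dB


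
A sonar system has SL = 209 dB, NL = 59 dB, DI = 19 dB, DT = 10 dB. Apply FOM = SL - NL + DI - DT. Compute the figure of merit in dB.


FOM = SL - NL + DI - DT = 209 - 59 + 19 - 10 = 159

159 dB


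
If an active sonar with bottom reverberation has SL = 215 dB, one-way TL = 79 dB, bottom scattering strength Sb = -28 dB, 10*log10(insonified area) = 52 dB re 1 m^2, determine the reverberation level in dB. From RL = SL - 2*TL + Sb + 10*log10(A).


RL = SL - 2*TL + Sb + 10*log10(A) = 215 - 2*79 + (-28) + 52 = 81

81 dB


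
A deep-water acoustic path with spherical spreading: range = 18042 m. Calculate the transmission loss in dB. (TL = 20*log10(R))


TL = 20*log10(18042) = 85.13

85.13 dB


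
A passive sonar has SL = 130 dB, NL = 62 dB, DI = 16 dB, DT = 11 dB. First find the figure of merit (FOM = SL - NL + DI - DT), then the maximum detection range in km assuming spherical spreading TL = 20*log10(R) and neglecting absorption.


Step 1: FOM = SL - NL + DI - DT = 130 - 62 + 16 - 11 = 73 dB
Step 2: at max range FOM = TL = 20*log10(R), so R = 10^(73/20) = 4466.84 m = 4.47 km

4.47 km


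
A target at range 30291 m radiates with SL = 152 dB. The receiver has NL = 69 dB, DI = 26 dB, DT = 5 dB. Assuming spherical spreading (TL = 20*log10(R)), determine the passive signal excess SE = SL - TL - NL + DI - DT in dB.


Step 1: TL = 20*log10(30291) = 89.63 dB
Step 2: SE = 152 - 89.63 - 69 + 26 - 5 = 14.37

14.37 dB


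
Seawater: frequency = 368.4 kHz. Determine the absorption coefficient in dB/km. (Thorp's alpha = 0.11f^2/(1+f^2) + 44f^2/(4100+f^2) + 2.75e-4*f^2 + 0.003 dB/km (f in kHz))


f^2 = 135718.56
alpha = 0.11*135718.56/(1+135718.56) + 44*135718.56/(4100+135718.56) + 2.75e-4*135718.56 + 0.003 = 80.145

80.145 dB/km


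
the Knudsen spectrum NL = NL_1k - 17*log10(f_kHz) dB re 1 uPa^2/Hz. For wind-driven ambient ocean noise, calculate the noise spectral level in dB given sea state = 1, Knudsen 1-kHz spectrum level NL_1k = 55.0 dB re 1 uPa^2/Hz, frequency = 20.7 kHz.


32.63 dB


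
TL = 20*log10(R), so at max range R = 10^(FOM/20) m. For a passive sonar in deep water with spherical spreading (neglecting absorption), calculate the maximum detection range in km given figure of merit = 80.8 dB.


At max range FOM = TL, so 20*log10(R) = 80.8
R = 10^(80.8/20) = 10964.78 m = 10.96 km

10.96 km


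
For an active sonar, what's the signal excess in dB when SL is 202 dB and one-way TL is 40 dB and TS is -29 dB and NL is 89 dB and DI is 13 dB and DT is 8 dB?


9 dB


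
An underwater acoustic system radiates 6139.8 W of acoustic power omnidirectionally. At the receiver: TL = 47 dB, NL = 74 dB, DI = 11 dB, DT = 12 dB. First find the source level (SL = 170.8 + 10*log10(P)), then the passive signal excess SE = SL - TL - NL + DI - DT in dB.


Step 1: SL = 170.8 + 10*log10(6139.8) = 208.68 dB
Step 2: SE = SL - TL - NL + DI - DT = 208.68 - 47 - 74 + 11 - 12 = 86.68

86.68 dB


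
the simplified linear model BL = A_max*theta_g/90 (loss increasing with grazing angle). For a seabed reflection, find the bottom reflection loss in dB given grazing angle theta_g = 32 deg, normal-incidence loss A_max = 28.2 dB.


10.03 dB


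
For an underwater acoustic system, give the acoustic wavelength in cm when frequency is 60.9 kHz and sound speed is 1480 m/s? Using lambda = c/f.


2.43 cm


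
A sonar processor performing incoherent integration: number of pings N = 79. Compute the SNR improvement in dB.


Gain = 5*log10(79) = 9.49

9.49 dB


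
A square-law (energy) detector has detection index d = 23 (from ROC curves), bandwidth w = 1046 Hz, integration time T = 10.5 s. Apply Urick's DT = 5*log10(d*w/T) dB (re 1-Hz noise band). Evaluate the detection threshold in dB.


16.8 dB


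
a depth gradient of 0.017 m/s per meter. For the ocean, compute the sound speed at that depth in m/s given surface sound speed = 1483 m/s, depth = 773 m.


1496.141 m/s


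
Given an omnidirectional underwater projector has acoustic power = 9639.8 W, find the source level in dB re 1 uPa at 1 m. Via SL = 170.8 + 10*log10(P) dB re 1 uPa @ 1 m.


SL = 170.8 + 10*log10(9639.8) = 170.8 + 39.84 = 210.64

210.64 dB


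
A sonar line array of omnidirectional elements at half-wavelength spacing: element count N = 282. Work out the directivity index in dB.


24.5 dB


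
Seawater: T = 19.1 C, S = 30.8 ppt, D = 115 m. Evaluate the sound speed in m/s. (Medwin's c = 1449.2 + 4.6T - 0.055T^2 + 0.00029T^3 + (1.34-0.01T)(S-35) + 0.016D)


c = 1449.2 + 4.6*19.1 - 0.055*19.1^2 + 0.00029*19.1^3 + (1.34 - 0.01*19.1)*(30.8 - 35) + 0.016*115 = 1516.03

1516.03 m/s


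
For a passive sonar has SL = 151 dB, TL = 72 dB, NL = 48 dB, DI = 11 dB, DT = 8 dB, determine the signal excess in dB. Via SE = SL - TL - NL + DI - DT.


SE = SL - TL - NL + DI - DT = 151 - 72 - 48 + 11 - 8 = 34

34 dB


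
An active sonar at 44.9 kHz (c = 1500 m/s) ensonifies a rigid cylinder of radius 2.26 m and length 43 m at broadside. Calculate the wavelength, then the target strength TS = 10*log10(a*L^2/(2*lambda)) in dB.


Step 1: lambda = c/f = 1500/44900 = 0.03341 m
Step 2: TS = 10*log10(a*L^2/(2*lambda)) = 10*log10(2.26*43^2/(2*0.03341)) = 47.96

47.96 dB


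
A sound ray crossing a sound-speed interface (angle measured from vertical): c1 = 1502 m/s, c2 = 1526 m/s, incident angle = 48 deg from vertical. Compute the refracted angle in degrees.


sin(theta2) = (c2/c1)*sin(theta1) = (1526/1502)*sin(48 deg) = 0.75502
theta2 = arcsin(0.75502) = 49.03

49.03 deg


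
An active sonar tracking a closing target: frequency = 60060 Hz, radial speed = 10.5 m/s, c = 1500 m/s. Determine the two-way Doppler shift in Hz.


fd = 2*f*v/c = 2 * 60060 * 10.5 / 1500 = 840.84

840.84 Hz


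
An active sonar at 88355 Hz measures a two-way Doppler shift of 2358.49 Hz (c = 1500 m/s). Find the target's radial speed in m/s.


From fd = 2*f*v/c, v = c*fd/(2*f) = 1500 * 2358.49 / (2*88355) = 20.02

20.02 m/s


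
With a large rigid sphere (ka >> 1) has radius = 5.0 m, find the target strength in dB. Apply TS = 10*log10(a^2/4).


TS = 10*log10(5.0^2 / 4) = 10*log10(6.25) = 7.96

7.96 dB


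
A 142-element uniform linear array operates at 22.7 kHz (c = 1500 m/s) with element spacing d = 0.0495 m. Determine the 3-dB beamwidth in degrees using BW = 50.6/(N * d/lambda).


Step 1: lambda = 1500/22700 = 0.06608 m
Step 2: d/lambda = 0.0495/0.06608 = 0.7491
Step 3: BW = 50.6/(N * d/lambda) = 50.6/(142 * 0.7491) = 0.48

0.48 deg


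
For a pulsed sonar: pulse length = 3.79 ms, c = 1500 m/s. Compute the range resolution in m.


dR = c*tau/2 = 1500 * 3.79e-3 / 2 = 2.8425

2.8425 m


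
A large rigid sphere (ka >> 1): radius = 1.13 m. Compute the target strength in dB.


TS = 10*log10(1.13^2 / 4) = 10*log10(0.319225) = -4.96

-4.96 dB


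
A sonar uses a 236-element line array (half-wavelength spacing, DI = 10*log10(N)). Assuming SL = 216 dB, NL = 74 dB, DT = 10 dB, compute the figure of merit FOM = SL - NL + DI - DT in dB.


Step 1: DI = 10*log10(236) = 23.73 dB
Step 2: FOM = SL - NL + DI - DT = 216 - 74 + 23.73 - 10 = 155.73

155.73 dB


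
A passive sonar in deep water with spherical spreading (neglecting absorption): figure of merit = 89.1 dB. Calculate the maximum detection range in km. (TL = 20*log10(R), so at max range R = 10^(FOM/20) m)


28.51 km


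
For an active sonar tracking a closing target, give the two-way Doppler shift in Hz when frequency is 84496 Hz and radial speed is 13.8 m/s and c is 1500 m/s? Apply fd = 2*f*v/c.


fd = 2*f*v/c = 2 * 84496 * 13.8 / 1500 = 1554.73

1554.73 Hz


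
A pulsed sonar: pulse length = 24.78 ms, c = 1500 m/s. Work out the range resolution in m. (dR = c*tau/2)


dR = c*tau/2 = 1500 * 24.78e-3 / 2 = 18.585

18.585 m


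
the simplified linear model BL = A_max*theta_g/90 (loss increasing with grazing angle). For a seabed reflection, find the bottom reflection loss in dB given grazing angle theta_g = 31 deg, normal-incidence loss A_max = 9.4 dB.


BL = A_max * theta_g / 90 = 9.4 * 31 / 90 = 3.24

3.24 dB


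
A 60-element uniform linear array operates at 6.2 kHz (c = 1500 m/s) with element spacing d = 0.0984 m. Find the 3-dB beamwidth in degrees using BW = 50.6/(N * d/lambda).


Step 1: lambda = 1500/6200 = 0.24194 m
Step 2: d/lambda = 0.0984/0.24194 = 0.4067
Step 3: BW = 50.6/(N * d/lambda) = 50.6/(60 * 0.4067) = 2.07

2.07 deg


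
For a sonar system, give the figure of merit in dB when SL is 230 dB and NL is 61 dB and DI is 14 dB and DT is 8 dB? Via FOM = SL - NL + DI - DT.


FOM = SL - NL + DI - DT = 230 - 61 + 14 - 8 = 175

175 dB


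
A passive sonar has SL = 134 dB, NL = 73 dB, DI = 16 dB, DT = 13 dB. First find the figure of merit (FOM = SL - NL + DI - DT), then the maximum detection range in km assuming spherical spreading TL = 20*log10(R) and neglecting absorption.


Step 1: FOM = SL - NL + DI - DT = 134 - 73 + 16 - 13 = 64 dB
Step 2: at max range FOM = TL = 20*log10(R), so R = 10^(64/20) = 1584.89 m = 1.58 km

1.58 km


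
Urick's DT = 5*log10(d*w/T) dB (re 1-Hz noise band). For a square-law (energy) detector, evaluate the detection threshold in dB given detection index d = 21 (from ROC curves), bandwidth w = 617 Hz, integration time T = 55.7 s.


DT = 5*log10(d*w/T) = 5*log10(21 * 617 / 55.7) = 5*log10(232.62) = 11.83

11.83 dB


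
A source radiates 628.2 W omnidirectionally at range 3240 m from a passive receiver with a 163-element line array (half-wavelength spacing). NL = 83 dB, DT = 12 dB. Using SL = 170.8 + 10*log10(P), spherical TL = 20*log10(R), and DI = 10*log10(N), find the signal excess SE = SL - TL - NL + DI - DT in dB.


Step 1: SL = 170.8 + 10*log10(628.2) = 198.78 dB
Step 2: TL = 20*log10(3240) = 70.21 dB
Step 3: DI = 10*log10(163) = 22.12 dB
Step 4: SE = SL - TL - NL + DI - DT = 198.78 - 70.21 - 83 + 22.12 - 12 = 55.69

55.69 dB


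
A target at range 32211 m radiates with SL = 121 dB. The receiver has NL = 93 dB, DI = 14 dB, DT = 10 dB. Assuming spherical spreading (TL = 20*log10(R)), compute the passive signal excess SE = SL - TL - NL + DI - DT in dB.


Step 1: TL = 20*log10(32211) = 90.16 dB
Step 2: SE = 121 - 90.16 - 93 + 14 - 10 = -58.16

-58.16 dB


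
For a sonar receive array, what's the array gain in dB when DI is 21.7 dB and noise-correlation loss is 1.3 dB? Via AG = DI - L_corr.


AG = DI - L_corr = 21.7 - 1.3 = 20.4

20.4 dB


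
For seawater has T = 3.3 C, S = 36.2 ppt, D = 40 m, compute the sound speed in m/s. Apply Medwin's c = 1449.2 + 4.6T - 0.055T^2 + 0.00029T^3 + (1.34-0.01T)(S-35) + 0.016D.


1466.0 m/s


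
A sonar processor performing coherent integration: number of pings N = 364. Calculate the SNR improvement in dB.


25.61 dB


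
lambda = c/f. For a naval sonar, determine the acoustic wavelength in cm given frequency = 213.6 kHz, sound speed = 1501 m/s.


lambda = c/f = 1501 / 213600 = 0.007 m = 0.7 cm

0.7 cm


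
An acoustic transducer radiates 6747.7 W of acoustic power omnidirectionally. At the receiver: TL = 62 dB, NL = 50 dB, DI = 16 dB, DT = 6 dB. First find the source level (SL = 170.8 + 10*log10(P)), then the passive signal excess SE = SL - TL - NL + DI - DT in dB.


Step 1: SL = 170.8 + 10*log10(6747.7) = 209.09 dB
Step 2: SE = SL - TL - NL + DI - DT = 209.09 - 62 - 50 + 16 - 6 = 107.09

107.09 dB


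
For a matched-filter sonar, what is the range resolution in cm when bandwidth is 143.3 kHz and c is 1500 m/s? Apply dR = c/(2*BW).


dR = c/(2*BW) = 1500 / (2 * 143.3e3) = 0.0052 m = 0.52 cm

0.52 cm


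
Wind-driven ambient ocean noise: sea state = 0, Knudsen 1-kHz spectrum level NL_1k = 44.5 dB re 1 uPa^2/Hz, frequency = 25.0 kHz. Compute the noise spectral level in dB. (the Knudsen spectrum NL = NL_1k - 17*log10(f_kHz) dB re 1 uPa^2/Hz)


20.74 dB


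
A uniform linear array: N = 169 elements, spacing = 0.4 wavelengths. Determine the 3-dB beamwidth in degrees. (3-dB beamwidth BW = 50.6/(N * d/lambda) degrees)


BW = 50.6 / (169 * 0.4) = 50.6 / 67.6 = 0.75

0.75 deg


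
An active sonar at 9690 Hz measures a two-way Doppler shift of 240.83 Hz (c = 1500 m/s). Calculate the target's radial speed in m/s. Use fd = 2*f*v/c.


From fd = 2*f*v/c, v = c*fd/(2*f) = 1500 * 240.83 / (2*9690) = 18.64

18.64 m/s


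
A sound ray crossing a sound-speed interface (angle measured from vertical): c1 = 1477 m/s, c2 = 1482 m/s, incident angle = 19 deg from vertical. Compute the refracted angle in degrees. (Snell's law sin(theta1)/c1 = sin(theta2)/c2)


19.07 deg


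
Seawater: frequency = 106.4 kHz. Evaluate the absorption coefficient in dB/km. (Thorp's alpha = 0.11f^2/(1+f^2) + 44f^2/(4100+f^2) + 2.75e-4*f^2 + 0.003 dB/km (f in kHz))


35.528 dB/km


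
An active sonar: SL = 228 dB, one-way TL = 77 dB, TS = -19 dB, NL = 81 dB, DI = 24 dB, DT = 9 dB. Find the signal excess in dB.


SE = SL - 2*TL + TS - NL + DI - DT = 228 - 2*77 + (-19) - 81 + 24 - 9 = -11

-11 dB


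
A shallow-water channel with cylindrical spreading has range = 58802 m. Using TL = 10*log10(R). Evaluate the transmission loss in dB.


47.69 dB


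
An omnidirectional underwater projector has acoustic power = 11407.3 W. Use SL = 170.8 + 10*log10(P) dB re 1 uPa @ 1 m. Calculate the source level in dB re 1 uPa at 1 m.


211.37 dB


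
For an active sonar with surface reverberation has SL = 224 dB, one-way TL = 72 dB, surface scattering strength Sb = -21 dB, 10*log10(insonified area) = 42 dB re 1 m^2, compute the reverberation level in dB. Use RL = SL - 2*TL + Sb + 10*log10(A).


101 dB


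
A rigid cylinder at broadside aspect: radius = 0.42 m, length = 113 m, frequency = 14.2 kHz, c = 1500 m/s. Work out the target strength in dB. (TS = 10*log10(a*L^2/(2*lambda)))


lambda = 1500/14200 = 0.10563 m
TS = 10*log10(0.42*113^2/(2*0.10563)) = 44.05

44.05 dB


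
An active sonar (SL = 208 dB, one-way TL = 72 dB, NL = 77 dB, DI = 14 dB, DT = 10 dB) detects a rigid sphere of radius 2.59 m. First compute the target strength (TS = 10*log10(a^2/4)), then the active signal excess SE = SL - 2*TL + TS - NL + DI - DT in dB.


Step 1: TS = 10*log10(2.59^2/4) = 2.25 dB
Step 2: SE = SL - 2*TL + TS - NL + DI - DT = 208 - 2*72 + (2.25) - 77 + 14 - 10 = -6.75

-6.75 dB


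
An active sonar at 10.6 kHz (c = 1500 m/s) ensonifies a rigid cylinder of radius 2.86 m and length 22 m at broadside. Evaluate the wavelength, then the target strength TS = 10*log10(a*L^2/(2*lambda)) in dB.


Step 1: lambda = c/f = 1500/10600 = 0.14151 m
Step 2: TS = 10*log10(a*L^2/(2*lambda)) = 10*log10(2.86*22^2/(2*0.14151)) = 36.89

36.89 dB


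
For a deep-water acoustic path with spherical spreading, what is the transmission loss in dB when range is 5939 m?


TL = 20*log10(5939) = 75.47

75.47 dB


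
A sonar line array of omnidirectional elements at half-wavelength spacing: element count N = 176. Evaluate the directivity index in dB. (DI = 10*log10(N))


22.46 dB


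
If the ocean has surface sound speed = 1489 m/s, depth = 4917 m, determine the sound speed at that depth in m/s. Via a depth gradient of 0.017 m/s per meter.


c = 1489 + 0.017 * 4917 = 1572.589

1572.589 m/s


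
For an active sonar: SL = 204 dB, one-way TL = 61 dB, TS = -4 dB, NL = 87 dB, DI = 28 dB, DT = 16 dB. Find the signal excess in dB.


SE = SL - 2*TL + TS - NL + DI - DT = 204 - 2*61 + (-4) - 87 + 28 - 16 = 3

3 dB


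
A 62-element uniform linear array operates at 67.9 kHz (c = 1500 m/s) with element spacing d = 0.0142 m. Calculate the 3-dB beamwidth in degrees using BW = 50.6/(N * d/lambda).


Step 1: lambda = 1500/67900 = 0.02209 m
Step 2: d/lambda = 0.0142/0.02209 = 0.6428
Step 3: BW = 50.6/(N * d/lambda) = 50.6/(62 * 0.6428) = 1.27

1.27 deg


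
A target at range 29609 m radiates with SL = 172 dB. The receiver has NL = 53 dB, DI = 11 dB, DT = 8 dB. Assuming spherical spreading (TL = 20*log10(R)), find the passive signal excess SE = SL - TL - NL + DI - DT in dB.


Step 1: TL = 20*log10(29609) = 89.43 dB
Step 2: SE = 172 - 89.43 - 53 + 11 - 8 = 32.57

32.57 dB


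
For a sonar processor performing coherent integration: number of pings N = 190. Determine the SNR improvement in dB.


Gain = 10*log10(190) = 22.79

22.79 dB


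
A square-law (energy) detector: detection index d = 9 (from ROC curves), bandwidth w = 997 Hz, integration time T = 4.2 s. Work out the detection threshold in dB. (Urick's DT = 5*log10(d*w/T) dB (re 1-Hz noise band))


DT = 5*log10(d*w/T) = 5*log10(9 * 997 / 4.2) = 5*log10(2136.43) = 16.65

16.65 dB


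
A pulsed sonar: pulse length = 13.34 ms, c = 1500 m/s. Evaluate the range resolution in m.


dR = c*tau/2 = 1500 * 13.34e-3 / 2 = 10.005

10.005 m


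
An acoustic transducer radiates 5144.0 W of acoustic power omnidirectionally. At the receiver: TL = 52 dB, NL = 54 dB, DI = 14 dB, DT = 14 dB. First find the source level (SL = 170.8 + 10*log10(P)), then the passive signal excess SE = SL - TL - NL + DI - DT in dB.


Step 1: SL = 170.8 + 10*log10(5144.0) = 207.91 dB
Step 2: SE = SL - TL - NL + DI - DT = 207.91 - 52 - 54 + 14 - 14 = 101.91

101.91 dB


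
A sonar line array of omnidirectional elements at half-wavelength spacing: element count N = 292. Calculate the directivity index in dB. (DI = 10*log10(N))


DI = 10*log10(292) = 24.65

24.65 dB


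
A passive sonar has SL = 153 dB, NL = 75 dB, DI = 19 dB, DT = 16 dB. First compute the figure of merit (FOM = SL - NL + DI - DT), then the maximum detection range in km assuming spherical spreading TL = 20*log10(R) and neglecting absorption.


Step 1: FOM = SL - NL + DI - DT = 153 - 75 + 19 - 16 = 81 dB
Step 2: at max range FOM = TL = 20*log10(R), so R = 10^(81/20) = 11220.18 m = 11.22 km

11.22 km


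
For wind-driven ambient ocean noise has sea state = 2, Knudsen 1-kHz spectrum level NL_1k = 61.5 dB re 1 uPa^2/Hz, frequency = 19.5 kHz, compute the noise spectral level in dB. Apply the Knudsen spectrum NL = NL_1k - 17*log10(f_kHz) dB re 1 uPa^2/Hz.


NL = NL_1k - 17*log10(f_kHz) = 61.5 - 17*log10(19.5) = 61.5 - (21.93) = 39.57

39.57 dB


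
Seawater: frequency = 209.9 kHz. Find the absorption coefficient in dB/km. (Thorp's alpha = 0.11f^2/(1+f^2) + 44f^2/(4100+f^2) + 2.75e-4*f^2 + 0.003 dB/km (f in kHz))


f^2 = 44058.01
alpha = 0.11*44058.01/(1+44058.01) + 44*44058.01/(4100+44058.01) + 2.75e-4*44058.01 + 0.003 = 52.483

52.483 dB/km


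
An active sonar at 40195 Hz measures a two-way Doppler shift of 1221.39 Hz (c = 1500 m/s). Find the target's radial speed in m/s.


From fd = 2*f*v/c, v = c*fd/(2*f) = 1500 * 1221.39 / (2*40195) = 22.79

22.79 m/s


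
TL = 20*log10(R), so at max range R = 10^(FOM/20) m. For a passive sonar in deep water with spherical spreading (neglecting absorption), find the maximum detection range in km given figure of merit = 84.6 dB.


16.98 km


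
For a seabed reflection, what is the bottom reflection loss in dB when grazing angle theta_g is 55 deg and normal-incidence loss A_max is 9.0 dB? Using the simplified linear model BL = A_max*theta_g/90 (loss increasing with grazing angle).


BL = A_max * theta_g / 90 = 9.0 * 55 / 90 = 5.5

5.5 dB


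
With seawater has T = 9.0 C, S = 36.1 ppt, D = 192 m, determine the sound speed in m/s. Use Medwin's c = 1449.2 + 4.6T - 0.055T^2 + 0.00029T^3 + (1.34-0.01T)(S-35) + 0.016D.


1490.8 m/s


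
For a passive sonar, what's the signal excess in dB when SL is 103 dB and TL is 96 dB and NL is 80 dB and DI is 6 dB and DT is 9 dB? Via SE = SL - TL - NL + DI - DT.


SE = SL - TL - NL + DI - DT = 103 - 96 - 80 + 6 - 9 = -76

-76 dB


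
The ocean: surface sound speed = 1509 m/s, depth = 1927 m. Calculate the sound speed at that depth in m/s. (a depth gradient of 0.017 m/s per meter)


c = 1509 + 0.017 * 1927 = 1541.759

1541.759 m/s


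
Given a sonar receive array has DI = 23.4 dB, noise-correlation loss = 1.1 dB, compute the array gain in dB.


AG = DI - L_corr = 23.4 - 1.1 = 22.3

22.3 dB


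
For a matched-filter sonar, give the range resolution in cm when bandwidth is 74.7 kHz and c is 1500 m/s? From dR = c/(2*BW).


dR = c/(2*BW) = 1500 / (2 * 74.7e3) = 0.01 m = 1.0 cm

1.0 cm


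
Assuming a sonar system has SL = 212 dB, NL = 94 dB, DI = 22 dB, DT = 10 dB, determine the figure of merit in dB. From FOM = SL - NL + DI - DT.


FOM = SL - NL + DI - DT = 212 - 94 + 22 - 10 = 130

130 dB


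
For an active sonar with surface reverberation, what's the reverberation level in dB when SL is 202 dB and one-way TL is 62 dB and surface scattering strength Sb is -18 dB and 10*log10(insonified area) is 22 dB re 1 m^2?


82 dB


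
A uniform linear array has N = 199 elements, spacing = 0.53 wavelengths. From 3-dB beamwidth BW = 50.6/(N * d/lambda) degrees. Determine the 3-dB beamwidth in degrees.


BW = 50.6 / (199 * 0.53) = 50.6 / 105.47 = 0.48

0.48 deg


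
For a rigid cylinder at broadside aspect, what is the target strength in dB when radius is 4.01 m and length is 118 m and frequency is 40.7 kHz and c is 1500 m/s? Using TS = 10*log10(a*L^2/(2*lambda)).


lambda = 1500/40700 = 0.03686 m
TS = 10*log10(4.01*118^2/(2*0.03686)) = 58.79

58.79 dB


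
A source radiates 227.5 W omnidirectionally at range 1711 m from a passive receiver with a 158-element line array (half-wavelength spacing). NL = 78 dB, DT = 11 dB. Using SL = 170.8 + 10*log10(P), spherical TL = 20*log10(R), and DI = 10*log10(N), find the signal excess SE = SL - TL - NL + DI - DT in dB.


62.69 dB


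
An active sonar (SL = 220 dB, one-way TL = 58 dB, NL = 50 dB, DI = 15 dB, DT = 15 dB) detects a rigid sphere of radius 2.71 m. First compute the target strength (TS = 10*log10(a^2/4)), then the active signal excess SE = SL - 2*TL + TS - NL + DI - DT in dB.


Step 1: TS = 10*log10(2.71^2/4) = 2.64 dB
Step 2: SE = SL - 2*TL + TS - NL + DI - DT = 220 - 2*58 + (2.64) - 50 + 15 - 15 = 56.64

56.64 dB


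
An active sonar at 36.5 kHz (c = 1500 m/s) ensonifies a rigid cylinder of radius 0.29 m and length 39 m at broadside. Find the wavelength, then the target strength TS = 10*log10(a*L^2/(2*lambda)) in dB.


Step 1: lambda = c/f = 1500/36500 = 0.0411 m
Step 2: TS = 10*log10(a*L^2/(2*lambda)) = 10*log10(0.29*39^2/(2*0.0411)) = 37.3

37.3 dB


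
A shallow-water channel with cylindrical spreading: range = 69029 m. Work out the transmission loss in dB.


48.39 dB


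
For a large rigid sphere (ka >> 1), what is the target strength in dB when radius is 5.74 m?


TS = 10*log10(5.74^2 / 4) = 10*log10(8.2369) = 9.16

9.16 dB


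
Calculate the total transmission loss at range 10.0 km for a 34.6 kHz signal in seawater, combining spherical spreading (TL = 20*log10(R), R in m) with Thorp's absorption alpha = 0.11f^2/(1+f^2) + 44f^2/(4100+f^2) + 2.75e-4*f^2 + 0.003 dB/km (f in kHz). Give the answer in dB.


Step 1 (Thorp): alpha = 0.11*1197.16/(1+1197.16) + 44*1197.16/(4100+1197.16) + 2.75e-4*1197.16 + 0.003 = 10.3861 dB/km
Step 2: TL_spread = 20*log10(10000) = 80.0 dB
Step 3: TL_abs = alpha*R = 10.3861 * 10.0 = 103.86 dB
Step 4: TL_total = 80.0 + 103.86 = 183.86

183.86 dB


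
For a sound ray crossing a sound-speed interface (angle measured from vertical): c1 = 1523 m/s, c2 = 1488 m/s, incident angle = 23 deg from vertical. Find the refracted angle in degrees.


sin(theta2) = (c2/c1)*sin(theta1) = (1488/1523)*sin(23 deg) = 0.38175
theta2 = arcsin(0.38175) = 22.44

22.44 deg


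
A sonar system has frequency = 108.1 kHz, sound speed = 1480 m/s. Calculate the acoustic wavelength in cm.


lambda = c/f = 1480 / 108100 = 0.0137 m = 1.37 cm

1.37 cm


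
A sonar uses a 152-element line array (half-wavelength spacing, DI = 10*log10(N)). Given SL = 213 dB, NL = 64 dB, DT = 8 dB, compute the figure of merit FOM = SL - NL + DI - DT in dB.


Step 1: DI = 10*log10(152) = 21.82 dB
Step 2: FOM = SL - NL + DI - DT = 213 - 64 + 21.82 - 8 = 162.82

162.82 dB


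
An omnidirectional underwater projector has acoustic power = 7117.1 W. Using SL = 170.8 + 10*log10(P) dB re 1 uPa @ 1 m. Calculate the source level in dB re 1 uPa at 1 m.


209.32 dB


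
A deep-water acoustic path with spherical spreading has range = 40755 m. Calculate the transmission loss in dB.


TL = 20*log10(40755) = 92.2

92.2 dB


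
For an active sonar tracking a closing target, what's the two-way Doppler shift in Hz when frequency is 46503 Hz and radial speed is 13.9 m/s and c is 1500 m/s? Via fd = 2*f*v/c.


fd = 2*f*v/c = 2 * 46503 * 13.9 / 1500 = 861.86

861.86 Hz


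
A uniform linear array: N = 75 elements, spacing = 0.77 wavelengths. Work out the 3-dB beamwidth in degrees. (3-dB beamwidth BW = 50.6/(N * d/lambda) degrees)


BW = 50.6 / (75 * 0.77) = 50.6 / 57.75 = 0.88

0.88 deg


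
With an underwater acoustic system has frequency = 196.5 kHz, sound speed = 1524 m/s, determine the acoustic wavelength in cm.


lambda = c/f = 1524 / 196500 = 0.0078 m = 0.78 cm

0.78 cm


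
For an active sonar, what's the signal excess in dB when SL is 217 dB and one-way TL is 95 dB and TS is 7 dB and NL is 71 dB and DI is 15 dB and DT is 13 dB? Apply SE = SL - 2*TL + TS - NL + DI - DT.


SE = SL - 2*TL + TS - NL + DI - DT = 217 - 2*95 + (7) - 71 + 15 - 13 = -35

-35 dB


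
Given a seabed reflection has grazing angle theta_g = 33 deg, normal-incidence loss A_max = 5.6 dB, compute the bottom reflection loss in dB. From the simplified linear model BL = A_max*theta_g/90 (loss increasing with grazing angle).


2.05 dB


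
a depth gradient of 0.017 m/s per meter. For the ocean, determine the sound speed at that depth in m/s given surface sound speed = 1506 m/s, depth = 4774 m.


c = 1506 + 0.017 * 4774 = 1587.158

1587.158 m/s


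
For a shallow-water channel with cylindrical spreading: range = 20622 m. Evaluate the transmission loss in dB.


43.14 dB


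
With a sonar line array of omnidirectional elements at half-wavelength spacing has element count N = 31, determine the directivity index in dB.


14.91 dB
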